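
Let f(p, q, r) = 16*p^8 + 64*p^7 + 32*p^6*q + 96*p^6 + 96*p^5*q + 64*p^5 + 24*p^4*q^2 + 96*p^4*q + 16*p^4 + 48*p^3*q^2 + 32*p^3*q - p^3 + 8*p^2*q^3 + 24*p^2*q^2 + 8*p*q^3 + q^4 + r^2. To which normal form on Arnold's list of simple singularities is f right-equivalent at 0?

The Hessian of f at 0 is [[0, 0, 0], [0, 0, 0], [0, 0, 2]] with rank 1, so corank 2. A Groebner basis of the Jacobian ideal J(f) in C{p,q,r} is {q^4, p*q^2 + q^3/6, p^2, r}; counting standard monomials gives mu = 6. Corank 2; j^3 = -p^3 is a perfect cube, so E-series; the 4-jet and mu = 6 give E_6.

E_{6}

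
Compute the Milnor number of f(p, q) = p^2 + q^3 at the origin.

2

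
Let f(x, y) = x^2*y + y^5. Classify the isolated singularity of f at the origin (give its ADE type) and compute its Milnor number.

Type D6, Milnor number mu = 6.

The Hessian of f at 0 is [[0, 0], [0, 0]] with rank 0, so corank 2. A Groebner basis of the Jacobian ideal J(f) in C{x,y} is {x^2/5 + y^4, x^3, x*y}; counting standard monomials gives mu = 6. Corank 2; j^3 = x^2*y has shape L^2 M (L != M), so D-series; mu = 6 gives D_6.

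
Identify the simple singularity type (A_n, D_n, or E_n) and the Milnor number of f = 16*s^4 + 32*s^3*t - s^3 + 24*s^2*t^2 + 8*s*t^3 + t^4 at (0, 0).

Type E_{6}, Milnor number mu = 6.

The Hessian of f at 0 has rank 0. Corank 2; j^3 = -s^3 is a perfect cube, so E-series; the 4-jet and mu = 6 give E_6.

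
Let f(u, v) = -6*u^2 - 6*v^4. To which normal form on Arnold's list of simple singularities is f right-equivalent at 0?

A3

The Hessian of f at 0 has rank 1. Corank 1: A-series; mu = 3 gives A_3.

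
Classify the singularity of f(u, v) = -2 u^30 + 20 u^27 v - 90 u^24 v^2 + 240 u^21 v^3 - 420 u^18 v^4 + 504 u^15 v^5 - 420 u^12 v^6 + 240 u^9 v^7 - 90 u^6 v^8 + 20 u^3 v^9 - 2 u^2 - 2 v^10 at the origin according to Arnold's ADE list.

A_{9}

The Hessian of f at 0 has rank 1. Corank 1: A-series; mu = 9 gives A_9.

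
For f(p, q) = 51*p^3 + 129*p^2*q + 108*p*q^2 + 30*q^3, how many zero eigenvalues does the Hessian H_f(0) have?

2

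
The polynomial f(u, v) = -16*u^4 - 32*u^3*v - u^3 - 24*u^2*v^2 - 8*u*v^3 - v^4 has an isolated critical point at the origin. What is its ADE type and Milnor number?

The Hessian of f at 0 has rank 0. Corank 2; j^3 = -u^3 is a perfect cube, so E-series; the 4-jet and mu = 6 give E_6.

Type E_{6}, Milnor number mu = 6.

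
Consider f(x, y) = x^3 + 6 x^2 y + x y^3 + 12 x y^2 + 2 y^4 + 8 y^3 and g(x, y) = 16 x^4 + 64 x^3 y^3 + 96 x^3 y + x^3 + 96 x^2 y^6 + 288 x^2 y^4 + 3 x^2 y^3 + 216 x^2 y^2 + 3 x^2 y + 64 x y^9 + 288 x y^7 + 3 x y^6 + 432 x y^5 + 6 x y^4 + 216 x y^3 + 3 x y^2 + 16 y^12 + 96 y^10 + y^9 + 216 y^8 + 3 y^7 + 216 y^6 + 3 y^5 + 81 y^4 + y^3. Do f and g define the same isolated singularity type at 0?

No.

The Hessian of f at 0 is [[0, 0], [0, 0]] with rank 0, so corank 2. A Groebner basis of the Jacobian ideal J(f) in C{x,y} is {x^3 + 6*x^2*y + 48*x^2 + 192*x*y + 192*y^2, -6*x^2 + x*y^2 - 24*x*y - 24*y^2, 3*x^2 + 12*x*y + y^3 + 12*y^2}; counting standard monomials gives mu = 7. Corank 2; j^3 = (x + 2*y)^3 is a perfect cube, so E-series; the 4-jet and mu = 7 give E_7. The Hessian of g at 0 is [[0, 0], [0, 0]] with rank 0, so corank 2. A Groebner basis of the Jacobian ideal J(g) in C{x,y} is {y^4, x*y^2 + 7*y^3/6, x^2 + 2*x*y + y^2}; counting standard monomials gives mu = 6. Corank 2; j^3 = (x + y)^3 is a perfect cube, so E-series; the 4-jet and mu = 6 give E_6. f is E_7 but g is E_6, hence not right-equivalent.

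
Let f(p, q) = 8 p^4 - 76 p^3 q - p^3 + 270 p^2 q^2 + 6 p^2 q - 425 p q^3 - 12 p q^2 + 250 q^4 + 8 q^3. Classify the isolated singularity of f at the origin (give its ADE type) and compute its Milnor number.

Type E_{7}, Milnor number mu = 7.

The Hessian of f at 0 has rank 0. Corank 2; j^3 = -(p - 2*q)^3 is a perfect cube, so E-series; the 4-jet and mu = 7 give E_7.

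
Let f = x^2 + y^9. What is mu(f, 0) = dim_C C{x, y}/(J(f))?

The Hessian of f at 0 has rank 1. Corank 1: A-series; mu = 8 gives A_8.

8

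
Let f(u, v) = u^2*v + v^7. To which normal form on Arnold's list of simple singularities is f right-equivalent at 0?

D_8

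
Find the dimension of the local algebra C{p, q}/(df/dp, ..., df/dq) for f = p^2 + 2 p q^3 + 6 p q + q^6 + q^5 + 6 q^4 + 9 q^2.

4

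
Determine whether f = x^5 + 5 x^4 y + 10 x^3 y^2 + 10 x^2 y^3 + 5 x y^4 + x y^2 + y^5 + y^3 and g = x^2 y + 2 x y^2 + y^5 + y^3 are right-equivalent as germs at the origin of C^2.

The Hessian of f at 0 is [[0, 0], [0, 0]] with rank 0, so corank 2. A Groebner basis of the Jacobian ideal J(f) in C{x,y} is {x^4 + y^2/5, y^3, x*y + y^2}; counting standard monomials gives mu = 6. Corank 2; j^3 = y^2*(x + y) has shape L^2 M (L != M), so D-series; mu = 6 gives D_6. The Hessian of g at 0 is [[0, 0], [0, 0]] with rank 0, so corank 2. A Groebner basis of the Jacobian ideal J(g) in C{x,y} is {x^2/5 + y^4 - y^2/5, x^3 + y^3, x*y + y^2}; counting standard monomials gives mu = 6. Corank 2; j^3 = y*(x + y)^2 has shape L^2 M (L != M), so D-series; mu = 6 gives D_6. Both have type D_6, hence right-equivalent.

Yes.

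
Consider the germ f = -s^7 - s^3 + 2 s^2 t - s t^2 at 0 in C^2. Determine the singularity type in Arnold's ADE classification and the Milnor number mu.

The Hessian of f at 0 is [[0, 0], [0, 0]] with rank 0, so corank 2. A Groebner basis of the Jacobian ideal J(f) in C{s,t} is {-s*t/7 + t^6 + t^2/7, s*t^2 - t^3, s^2 - s*t}; counting standard monomials gives mu = 8. Corank 2; j^3 = -s*(s - t)^2 has shape L^2 M (L != M), so D-series; mu = 8 gives D_8.

Type D_{8}, Milnor number mu = 8.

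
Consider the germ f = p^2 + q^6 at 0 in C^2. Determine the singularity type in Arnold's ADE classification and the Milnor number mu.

Type A_{5}, Milnor number mu = 5.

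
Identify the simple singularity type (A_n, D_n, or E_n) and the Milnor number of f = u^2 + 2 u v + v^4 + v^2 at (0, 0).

Type A_3, Milnor number mu = 3.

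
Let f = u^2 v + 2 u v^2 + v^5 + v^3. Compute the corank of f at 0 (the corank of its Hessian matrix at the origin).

2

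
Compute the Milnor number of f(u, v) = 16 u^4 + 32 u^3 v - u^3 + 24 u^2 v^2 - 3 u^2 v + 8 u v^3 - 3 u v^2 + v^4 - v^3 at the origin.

The Hessian of f at 0 is [[0, 0], [0, 0]] with rank 0, so corank 2. A Groebner basis of the Jacobian ideal J(f) in C{u,v} is {v^4, u*v^2 + 5*v^3/6, u^2 + 2*u*v + v^2}; counting standard monomials gives mu = 6. Corank 2; j^3 = -(u + v)^3 is a perfect cube, so E-series; the 4-jet and mu = 6 give E_6.

6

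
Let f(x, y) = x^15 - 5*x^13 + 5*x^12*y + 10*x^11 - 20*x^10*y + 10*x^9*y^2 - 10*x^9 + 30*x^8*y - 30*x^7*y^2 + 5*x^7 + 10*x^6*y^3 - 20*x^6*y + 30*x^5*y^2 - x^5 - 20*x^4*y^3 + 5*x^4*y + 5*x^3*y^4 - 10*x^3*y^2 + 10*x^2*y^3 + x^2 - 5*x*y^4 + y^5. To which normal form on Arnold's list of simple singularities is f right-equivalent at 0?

The Hessian of f at 0 is [[2, 0], [0, 0]] with rank 1, so corank 1. A Groebner basis of the Jacobian ideal J(f) in C{x,y} is {y^4, x}; counting standard monomials gives mu = 4. Corank 1: A-series; mu = 4 gives A_4.

A_{4}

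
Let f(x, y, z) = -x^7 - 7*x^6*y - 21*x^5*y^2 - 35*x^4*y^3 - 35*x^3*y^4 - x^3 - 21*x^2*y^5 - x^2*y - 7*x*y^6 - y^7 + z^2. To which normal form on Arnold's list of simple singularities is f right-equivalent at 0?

D8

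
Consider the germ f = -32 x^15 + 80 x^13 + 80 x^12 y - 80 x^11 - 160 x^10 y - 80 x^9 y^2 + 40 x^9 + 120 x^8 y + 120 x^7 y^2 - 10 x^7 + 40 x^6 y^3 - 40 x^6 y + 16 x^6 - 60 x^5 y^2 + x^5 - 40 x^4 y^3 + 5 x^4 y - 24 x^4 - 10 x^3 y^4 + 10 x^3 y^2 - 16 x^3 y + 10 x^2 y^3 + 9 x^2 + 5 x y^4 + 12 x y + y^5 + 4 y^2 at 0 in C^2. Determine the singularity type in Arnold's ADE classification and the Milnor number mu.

Type A_4, Milnor number mu = 4.

The Hessian of f at 0 is [[18, 12], [12, 8]] with rank 1, so corank 1. A Groebner basis of the Jacobian ideal J(f) in C{x,y} is {81*x/32 + y^3 + 27*y/16, x^2 - 4*y^2/9, x*y + 2*y^2/3}; counting standard monomials gives mu = 4. Corank 1: A-series; mu = 4 gives A_4.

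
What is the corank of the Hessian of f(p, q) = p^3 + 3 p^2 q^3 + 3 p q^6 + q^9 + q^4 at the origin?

2

The Hessian at 0 is [[0, 0], [0, 0]] of rank 0; hence corank 2.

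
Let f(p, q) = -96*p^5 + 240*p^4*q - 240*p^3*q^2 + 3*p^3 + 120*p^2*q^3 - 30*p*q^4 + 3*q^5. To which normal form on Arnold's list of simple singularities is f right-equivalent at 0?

The Hessian of f at 0 is [[0, 0], [0, 0]] with rank 0, so corank 2. A Groebner basis of the Jacobian ideal J(f) in C{p,q} is {q^5, p*q^3 - q^4/8, p^2}; counting standard monomials gives mu = 8. Corank 2; j^3 = 3*p^3 is a perfect cube, so E-series; the 5-jet and mu = 8 give E_8.

E_8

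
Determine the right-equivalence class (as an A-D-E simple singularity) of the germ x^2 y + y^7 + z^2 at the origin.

D_{8}

The Hessian of f at 0 has rank 1. Corank 2; j^3 = x^2*y has shape L^2 M (L != M), so D-series; mu = 8 gives D_8.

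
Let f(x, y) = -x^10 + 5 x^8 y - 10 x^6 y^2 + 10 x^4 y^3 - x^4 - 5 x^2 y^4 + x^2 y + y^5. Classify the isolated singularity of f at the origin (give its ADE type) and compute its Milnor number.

The Hessian of f at 0 has rank 0. Corank 2; j^3 = x^2*y has shape L^2 M (L != M), so D-series; mu = 6 gives D_6.

Type D_6, Milnor number mu = 6.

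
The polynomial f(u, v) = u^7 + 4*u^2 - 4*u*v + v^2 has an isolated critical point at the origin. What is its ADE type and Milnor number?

Type A6, Milnor number mu = 6.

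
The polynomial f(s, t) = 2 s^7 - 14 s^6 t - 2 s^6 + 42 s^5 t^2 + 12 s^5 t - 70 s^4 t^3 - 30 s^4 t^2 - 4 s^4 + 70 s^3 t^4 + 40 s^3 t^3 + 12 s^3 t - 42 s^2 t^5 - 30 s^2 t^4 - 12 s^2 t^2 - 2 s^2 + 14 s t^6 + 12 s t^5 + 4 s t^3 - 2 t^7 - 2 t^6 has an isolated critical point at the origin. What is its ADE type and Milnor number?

The Hessian of f at 0 has rank 1. Corank 1: A-series; mu = 6 gives A_6.

Type A_{6}, Milnor number mu = 6.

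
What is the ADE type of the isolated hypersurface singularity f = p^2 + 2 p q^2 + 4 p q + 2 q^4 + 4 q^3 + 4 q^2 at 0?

The Hessian of f at 0 has rank 1. Corank 1: A-series; mu = 3 gives A_3.

A_3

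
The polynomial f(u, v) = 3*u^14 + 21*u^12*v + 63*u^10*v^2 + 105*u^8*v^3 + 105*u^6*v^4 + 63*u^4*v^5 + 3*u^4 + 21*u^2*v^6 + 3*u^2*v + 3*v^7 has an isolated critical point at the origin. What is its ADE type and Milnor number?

Type D_{8}, Milnor number mu = 8.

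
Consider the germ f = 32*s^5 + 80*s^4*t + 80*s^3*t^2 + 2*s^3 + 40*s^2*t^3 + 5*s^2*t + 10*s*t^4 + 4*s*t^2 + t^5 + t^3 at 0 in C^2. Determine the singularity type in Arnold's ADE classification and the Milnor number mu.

The Hessian of f at 0 has rank 0. Corank 2; j^3 = (s + t)^2*(2*s + t) has shape L^2 M (L != M), so D-series; mu = 6 gives D_6.

Type D_6, Milnor number mu = 6.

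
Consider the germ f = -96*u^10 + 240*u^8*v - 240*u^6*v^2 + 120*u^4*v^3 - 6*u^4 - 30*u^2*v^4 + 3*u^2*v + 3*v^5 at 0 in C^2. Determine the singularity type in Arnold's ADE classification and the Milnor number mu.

Type D6, Milnor number mu = 6.

The Hessian of f at 0 is [[0, 0], [0, 0]] with rank 0, so corank 2. A Groebner basis of the Jacobian ideal J(f) in C{u,v} is {u^2/5 + v^4, u^3, u*v}; counting standard monomials gives mu = 6. Corank 2; j^3 = 3*u^2*v has shape L^2 M (L != M), so D-series; mu = 6 gives D_6.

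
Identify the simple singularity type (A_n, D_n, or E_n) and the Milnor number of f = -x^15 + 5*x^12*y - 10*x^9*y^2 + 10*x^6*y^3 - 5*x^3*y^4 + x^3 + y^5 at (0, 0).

Type E_{8}, Milnor number mu = 8.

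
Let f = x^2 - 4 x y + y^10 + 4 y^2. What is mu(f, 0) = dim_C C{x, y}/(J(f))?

The Hessian of f at 0 has rank 1. Corank 1: A-series; mu = 9 gives A_9.

9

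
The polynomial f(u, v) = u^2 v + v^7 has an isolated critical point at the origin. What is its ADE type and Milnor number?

The Hessian of f at 0 has rank 0. Corank 2; j^3 = u^2*v has shape L^2 M (L != M), so D-series; mu = 8 gives D_8.

Type D_8, Milnor number mu = 8.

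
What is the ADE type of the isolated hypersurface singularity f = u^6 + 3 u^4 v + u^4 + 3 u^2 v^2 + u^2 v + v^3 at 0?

The Hessian of f at 0 has rank 0. Corank 2; j^3 = v*(u^2 + v^2) splits into three distinct lines over C (the quadratic factor has nonzero discriminant), so D_4.

D_4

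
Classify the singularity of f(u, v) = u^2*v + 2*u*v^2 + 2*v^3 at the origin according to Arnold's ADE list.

D_4

The Hessian of f at 0 is [[0, 0], [0, 0]] with rank 0, so corank 2. A Groebner basis of the Jacobian ideal J(f) in C{u,v} is {v^3, u^2 + 2*v^2, u*v + v^2}; counting standard monomials gives mu = 4. Corank 2; j^3 = v*(u^2 + 2*u*v + 2*v^2) splits into three distinct lines over C (the quadratic factor has nonzero discriminant), so D_4.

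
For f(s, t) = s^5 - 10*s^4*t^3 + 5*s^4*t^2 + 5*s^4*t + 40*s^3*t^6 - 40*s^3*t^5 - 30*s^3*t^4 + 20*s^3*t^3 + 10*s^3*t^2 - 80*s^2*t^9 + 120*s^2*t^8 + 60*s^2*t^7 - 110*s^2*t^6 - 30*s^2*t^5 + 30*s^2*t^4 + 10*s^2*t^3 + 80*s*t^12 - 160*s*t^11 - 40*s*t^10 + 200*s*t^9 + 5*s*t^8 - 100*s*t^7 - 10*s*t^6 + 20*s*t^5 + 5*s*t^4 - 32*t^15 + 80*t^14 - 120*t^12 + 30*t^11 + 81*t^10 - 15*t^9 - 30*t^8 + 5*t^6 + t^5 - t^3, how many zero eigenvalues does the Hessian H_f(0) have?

2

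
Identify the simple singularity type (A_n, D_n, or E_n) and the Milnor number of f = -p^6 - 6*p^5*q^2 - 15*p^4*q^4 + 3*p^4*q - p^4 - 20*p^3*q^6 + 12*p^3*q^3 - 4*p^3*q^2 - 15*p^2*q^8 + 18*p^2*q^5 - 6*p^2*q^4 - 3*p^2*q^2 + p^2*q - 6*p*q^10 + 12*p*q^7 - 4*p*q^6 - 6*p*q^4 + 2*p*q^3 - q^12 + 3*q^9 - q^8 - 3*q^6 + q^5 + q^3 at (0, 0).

The Hessian of f at 0 has rank 0. Corank 2; j^3 = q*(p^2 + q^2) splits into three distinct lines over C (the quadratic factor has nonzero discriminant), so D_4.

Type D_{4}, Milnor number mu = 4.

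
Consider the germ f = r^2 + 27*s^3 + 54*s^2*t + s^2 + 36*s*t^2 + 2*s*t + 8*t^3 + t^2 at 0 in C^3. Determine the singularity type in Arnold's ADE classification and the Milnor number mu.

The Hessian of f at 0 is [[2, 2, 0], [2, 2, 0], [0, 0, 2]] with rank 2, so corank 1. A Groebner basis of the Jacobian ideal J(f) in C{s,t,r} is {t^2, s + t, r}; counting standard monomials gives mu = 2. Corank 1: A-series; mu = 2 gives A_2.

Type A_{2}, Milnor number mu = 2.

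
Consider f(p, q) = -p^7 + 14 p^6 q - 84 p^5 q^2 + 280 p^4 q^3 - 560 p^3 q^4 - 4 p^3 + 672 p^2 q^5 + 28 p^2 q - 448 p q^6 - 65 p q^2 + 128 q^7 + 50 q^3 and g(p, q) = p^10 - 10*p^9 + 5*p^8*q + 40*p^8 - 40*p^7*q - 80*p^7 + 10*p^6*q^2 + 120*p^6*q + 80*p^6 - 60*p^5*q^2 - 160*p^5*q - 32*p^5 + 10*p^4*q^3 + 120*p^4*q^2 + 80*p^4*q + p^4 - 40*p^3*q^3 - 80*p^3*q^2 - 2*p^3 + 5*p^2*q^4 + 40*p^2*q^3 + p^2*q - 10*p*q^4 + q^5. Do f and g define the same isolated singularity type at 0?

No.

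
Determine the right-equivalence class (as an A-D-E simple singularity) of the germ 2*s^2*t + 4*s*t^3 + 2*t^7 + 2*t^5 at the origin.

D_{8}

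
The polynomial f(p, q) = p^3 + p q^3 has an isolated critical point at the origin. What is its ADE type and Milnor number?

The Hessian of f at 0 is [[0, 0], [0, 0]] with rank 0, so corank 2. A Groebner basis of the Jacobian ideal J(f) in C{p,q} is {p^3, p*q^2, 3*p^2 + q^3}; counting standard monomials gives mu = 7. Corank 2; j^3 = p^3 is a perfect cube, so E-series; the 4-jet and mu = 7 give E_7.

Type E_7, Milnor number mu = 7.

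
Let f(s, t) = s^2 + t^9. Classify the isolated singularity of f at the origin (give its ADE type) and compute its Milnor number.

Type A_8, Milnor number mu = 8.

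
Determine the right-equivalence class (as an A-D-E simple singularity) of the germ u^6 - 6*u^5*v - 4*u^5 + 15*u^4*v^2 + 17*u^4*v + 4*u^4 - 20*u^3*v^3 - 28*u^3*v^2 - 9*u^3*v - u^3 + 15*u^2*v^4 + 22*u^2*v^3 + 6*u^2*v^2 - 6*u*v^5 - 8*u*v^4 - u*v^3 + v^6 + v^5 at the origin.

E_7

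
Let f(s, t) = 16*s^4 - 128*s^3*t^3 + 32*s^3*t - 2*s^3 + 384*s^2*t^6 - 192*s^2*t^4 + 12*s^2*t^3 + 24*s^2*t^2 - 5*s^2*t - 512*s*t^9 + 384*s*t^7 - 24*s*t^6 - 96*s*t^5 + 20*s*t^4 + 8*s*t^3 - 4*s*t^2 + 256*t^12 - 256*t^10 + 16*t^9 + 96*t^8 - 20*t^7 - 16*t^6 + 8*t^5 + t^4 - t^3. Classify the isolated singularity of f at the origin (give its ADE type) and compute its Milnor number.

Type D_5, Milnor number mu = 5.

The Hessian of f at 0 has rank 0. Corank 2; j^3 = -(s + t)^2*(2*s + t) has shape L^2 M (L != M), so D-series; mu = 5 gives D_5.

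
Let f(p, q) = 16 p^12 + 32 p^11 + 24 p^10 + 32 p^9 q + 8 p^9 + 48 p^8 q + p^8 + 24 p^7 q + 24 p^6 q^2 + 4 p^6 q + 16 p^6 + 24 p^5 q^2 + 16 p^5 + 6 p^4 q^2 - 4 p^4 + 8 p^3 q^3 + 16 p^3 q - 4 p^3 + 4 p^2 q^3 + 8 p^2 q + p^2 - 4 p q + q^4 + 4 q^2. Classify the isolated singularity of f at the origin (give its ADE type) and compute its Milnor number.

Type A_3, Milnor number mu = 3.

The Hessian of f at 0 is [[2, -4], [-4, 8]] with rank 1, so corank 1. A Groebner basis of the Jacobian ideal J(f) in C{p,q} is {p^2 - p/2 + q, p*q - p/4 + q/2, -p/8 + q^2 + q/4}; counting standard monomials gives mu = 3. Corank 1: A-series; mu = 3 gives A_3.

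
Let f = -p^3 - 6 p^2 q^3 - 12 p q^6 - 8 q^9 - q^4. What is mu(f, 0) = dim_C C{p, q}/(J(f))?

The Hessian of f at 0 has rank 0. Corank 2; j^3 = -p^3 is a perfect cube, so E-series; the 4-jet and mu = 6 give E_6.

6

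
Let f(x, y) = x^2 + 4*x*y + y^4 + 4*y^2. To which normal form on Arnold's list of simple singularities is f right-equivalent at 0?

The Hessian of f at 0 has rank 1. Corank 1: A-series; mu = 3 gives A_3.

A_3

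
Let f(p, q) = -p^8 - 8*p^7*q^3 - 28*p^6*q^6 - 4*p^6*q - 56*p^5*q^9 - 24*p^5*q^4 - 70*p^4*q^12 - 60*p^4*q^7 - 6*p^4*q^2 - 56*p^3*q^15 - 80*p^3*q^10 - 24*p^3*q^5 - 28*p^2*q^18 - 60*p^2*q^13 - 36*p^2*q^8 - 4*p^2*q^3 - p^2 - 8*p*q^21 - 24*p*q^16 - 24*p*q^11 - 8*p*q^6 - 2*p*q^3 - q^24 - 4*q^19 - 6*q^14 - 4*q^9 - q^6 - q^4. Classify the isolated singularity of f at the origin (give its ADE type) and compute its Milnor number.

The Hessian of f at 0 has rank 1. Corank 1: A-series; mu = 3 gives A_3.

Type A_3, Milnor number mu = 3.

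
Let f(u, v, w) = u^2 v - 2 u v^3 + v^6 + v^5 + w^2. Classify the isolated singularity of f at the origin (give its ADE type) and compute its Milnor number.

Type D_7, Milnor number mu = 7.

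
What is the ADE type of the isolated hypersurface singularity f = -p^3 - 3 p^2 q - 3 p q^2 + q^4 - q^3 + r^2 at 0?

The Hessian of f at 0 has rank 1. Corank 2; j^3 = -(p + q)^3 is a perfect cube, so E-series; the 4-jet and mu = 6 give E_6.

E_{6}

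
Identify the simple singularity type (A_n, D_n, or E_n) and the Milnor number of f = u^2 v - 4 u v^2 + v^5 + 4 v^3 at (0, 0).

Type D_{6}, Milnor number mu = 6.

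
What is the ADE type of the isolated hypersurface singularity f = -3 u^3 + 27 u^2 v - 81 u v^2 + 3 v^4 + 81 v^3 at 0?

E6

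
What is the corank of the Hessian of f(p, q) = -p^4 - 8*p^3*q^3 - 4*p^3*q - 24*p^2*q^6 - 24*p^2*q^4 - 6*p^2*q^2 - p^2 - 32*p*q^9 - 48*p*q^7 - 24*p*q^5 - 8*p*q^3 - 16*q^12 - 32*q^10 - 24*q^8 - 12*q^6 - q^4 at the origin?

Hessian at 0 has rank 1.

1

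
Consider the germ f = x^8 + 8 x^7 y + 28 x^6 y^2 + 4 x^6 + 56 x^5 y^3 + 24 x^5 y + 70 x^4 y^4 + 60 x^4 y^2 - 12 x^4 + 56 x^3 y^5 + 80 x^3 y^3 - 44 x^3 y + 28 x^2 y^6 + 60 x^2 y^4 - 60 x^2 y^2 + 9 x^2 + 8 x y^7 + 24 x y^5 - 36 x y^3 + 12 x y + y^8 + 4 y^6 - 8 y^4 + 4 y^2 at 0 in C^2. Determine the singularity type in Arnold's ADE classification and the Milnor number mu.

Type A_7, Milnor number mu = 7.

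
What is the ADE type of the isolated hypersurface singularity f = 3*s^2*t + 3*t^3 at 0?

D_4

The Hessian of f at 0 is [[0, 0], [0, 0]] with rank 0, so corank 2. A Groebner basis of the Jacobian ideal J(f) in C{s,t} is {t^3, s^2 + 3*t^2, s*t}; counting standard monomials gives mu = 4. Corank 2; j^3 = 3*t*(s^2 + t^2) splits into three distinct lines over C (the quadratic factor has nonzero discriminant), so D_4.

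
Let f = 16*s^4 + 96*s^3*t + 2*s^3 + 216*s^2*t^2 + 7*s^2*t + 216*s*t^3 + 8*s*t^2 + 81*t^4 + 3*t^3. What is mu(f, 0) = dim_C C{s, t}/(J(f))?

The Hessian of f at 0 is [[0, 0], [0, 0]] with rank 0, so corank 2. A Groebner basis of the Jacobian ideal J(f) in C{s,t} is {s*t^2 + s*t/8 + t^2/8, -s*t/8 + t^3 - t^2/8, s^2 + 5*s*t/2 + 3*t^2/2}; counting standard monomials gives mu = 5. Corank 2; j^3 = (s + t)^2*(2*s + 3*t) has shape L^2 M (L != M), so D-series; mu = 5 gives D_5.

5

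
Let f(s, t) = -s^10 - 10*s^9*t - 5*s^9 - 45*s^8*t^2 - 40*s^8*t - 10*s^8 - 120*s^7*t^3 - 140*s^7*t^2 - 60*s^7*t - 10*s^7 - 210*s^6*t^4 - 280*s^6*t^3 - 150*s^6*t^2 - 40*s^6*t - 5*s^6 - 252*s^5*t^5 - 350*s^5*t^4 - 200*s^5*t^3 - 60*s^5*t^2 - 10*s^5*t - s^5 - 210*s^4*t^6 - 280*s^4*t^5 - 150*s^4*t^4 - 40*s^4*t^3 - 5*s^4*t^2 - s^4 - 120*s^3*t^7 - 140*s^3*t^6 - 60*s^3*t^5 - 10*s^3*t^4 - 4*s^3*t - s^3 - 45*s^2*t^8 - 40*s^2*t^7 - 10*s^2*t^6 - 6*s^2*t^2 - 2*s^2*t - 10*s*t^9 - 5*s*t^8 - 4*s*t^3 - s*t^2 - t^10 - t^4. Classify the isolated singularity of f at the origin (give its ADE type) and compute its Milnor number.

The Hessian of f at 0 has rank 0. Corank 2; j^3 = -s*(s + t)^2 has shape L^2 M (L != M), so D-series; mu = 6 gives D_6.

Type D_6, Milnor number mu = 6.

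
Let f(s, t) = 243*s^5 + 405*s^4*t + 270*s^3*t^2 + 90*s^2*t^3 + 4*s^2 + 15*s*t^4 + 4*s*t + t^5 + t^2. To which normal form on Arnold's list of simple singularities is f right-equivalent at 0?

A_4

The Hessian of f at 0 is [[8, 4], [4, 2]] with rank 1, so corank 1. A Groebner basis of the Jacobian ideal J(f) in C{s,t} is {t^4, s + t/2}; counting standard monomials gives mu = 4. Corank 1: A-series; mu = 4 gives A_4.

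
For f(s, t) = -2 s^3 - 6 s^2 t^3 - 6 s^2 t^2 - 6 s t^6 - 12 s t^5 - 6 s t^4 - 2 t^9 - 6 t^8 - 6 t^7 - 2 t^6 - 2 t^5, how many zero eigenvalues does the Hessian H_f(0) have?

2

The Hessian at 0 is [[0, 0], [0, 0]] of rank 0; hence corank 2.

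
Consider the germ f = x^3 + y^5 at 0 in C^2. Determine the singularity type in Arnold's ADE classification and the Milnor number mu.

The Hessian of f at 0 has rank 0. Corank 2; j^3 = x^3 is a perfect cube, so E-series; the 5-jet and mu = 8 give E_8.

Type E8, Milnor number mu = 8.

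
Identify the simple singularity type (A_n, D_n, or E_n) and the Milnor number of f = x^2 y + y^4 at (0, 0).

Type D5, Milnor number mu = 5.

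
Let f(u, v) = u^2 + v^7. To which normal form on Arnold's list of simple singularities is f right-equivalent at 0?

A_{6}

The Hessian of f at 0 has rank 1. Corank 1: A-series; mu = 6 gives A_6.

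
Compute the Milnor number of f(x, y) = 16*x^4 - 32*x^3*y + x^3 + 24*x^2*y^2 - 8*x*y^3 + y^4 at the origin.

6

The Hessian of f at 0 has rank 0. Corank 2; j^3 = x^3 is a perfect cube, so E-series; the 4-jet and mu = 6 give E_6.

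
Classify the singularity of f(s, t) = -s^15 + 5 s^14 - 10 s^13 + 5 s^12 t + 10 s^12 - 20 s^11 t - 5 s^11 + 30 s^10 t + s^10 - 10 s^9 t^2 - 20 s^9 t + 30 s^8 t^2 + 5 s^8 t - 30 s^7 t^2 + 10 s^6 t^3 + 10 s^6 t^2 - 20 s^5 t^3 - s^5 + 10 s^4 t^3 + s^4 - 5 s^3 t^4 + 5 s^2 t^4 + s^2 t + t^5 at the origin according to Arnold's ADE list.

D_6

The Hessian of f at 0 is [[0, 0], [0, 0]] with rank 0, so corank 2. A Groebner basis of the Jacobian ideal J(f) in C{s,t} is {s^2/5 + t^4, s^3, s*t}; counting standard monomials gives mu = 6. Corank 2; j^3 = s^2*t has shape L^2 M (L != M), so D-series; mu = 6 gives D_6.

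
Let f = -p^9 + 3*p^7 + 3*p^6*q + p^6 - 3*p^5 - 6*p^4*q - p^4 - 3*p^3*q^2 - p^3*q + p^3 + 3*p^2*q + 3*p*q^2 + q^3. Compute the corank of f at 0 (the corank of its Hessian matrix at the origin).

2

The Hessian at 0 is [[0, 0], [0, 0]] of rank 0; hence corank 2.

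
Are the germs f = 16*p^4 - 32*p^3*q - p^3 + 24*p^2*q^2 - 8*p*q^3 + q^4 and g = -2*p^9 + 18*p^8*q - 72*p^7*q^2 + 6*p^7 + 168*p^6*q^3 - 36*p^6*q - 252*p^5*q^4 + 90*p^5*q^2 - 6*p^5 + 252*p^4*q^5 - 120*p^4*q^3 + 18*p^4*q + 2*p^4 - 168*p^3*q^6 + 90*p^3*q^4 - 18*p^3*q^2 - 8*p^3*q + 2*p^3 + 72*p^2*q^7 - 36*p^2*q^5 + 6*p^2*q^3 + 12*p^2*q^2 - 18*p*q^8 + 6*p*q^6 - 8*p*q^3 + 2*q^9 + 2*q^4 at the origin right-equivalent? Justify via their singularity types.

The Hessian of f at 0 has rank 0. Corank 2; j^3 = -p^3 is a perfect cube, so E-series; the 4-jet and mu = 6 give E_6. The Hessian of g at 0 has rank 0. Corank 2; j^3 = 2*p^3 is a perfect cube, so E-series; the 4-jet and mu = 6 give E_6. Both have type E_6, hence right-equivalent.

Yes.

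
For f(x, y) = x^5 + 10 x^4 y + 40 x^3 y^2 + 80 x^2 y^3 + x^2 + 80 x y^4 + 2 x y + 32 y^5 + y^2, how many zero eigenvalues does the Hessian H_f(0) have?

1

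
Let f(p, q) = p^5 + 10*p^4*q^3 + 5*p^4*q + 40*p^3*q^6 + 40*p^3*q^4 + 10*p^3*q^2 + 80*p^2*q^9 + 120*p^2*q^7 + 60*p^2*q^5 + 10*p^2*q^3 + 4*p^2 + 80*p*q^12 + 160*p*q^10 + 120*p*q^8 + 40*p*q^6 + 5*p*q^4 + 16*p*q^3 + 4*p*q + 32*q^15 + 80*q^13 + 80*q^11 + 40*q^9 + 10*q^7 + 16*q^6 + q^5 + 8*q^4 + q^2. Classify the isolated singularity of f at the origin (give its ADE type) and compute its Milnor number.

Type A_{4}, Milnor number mu = 4.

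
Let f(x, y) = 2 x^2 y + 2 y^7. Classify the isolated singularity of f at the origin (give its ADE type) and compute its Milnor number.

Type D_8, Milnor number mu = 8.

The Hessian of f at 0 is [[0, 0], [0, 0]] with rank 0, so corank 2. A Groebner basis of the Jacobian ideal J(f) in C{x,y} is {x^2/7 + y^6, x^3, x*y}; counting standard monomials gives mu = 8. Corank 2; j^3 = 2*x^2*y has shape L^2 M (L != M), so D-series; mu = 8 gives D_8.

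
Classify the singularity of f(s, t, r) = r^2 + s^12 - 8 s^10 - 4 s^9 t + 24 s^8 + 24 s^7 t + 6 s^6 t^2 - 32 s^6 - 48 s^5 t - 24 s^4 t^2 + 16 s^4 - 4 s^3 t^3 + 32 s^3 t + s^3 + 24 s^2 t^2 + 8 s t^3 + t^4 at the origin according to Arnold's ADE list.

E_{6}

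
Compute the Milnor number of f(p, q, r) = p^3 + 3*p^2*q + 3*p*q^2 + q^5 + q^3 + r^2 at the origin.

The Hessian of f at 0 has rank 1. Corank 2; j^3 = (p + q)^3 is a perfect cube, so E-series; the 5-jet and mu = 8 give E_8.

8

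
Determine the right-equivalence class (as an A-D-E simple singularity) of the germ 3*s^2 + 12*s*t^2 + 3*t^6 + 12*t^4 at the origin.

The Hessian of f at 0 has rank 1. Corank 1: A-series; mu = 5 gives A_5.

A_{5}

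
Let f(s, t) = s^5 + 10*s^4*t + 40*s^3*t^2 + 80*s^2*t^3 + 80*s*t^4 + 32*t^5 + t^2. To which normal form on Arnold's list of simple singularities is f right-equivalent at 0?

A_{4}

The Hessian of f at 0 has rank 1. Corank 1: A-series; mu = 4 gives A_4.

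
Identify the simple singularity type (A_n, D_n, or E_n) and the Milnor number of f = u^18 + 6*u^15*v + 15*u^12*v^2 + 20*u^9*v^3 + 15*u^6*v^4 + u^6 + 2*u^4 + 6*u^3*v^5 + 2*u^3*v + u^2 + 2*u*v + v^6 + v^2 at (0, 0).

Type A_{5}, Milnor number mu = 5.

The Hessian of f at 0 is [[2, 2], [2, 2]] with rank 1, so corank 1. A Groebner basis of the Jacobian ideal J(f) in C{u,v} is {u*v^2 + u + v, -u + v^3 - v, u^2 + 2*u*v + v^2}; counting standard monomials gives mu = 5. Corank 1: A-series; mu = 5 gives A_5.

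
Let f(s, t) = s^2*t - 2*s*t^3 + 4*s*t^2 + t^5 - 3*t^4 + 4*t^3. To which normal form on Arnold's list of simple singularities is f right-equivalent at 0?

D_{5}

The Hessian of f at 0 has rank 0. Corank 2; j^3 = t*(s + 2*t)^2 has shape L^2 M (L != M), so D-series; mu = 5 gives D_5.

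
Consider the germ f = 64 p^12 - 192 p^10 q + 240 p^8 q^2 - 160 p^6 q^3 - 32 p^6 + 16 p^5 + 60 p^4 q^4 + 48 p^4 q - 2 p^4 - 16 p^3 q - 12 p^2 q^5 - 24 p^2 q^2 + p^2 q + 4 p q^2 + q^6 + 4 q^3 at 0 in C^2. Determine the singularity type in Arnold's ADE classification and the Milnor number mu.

The Hessian of f at 0 has rank 0. Corank 2; j^3 = q*(p + 2*q)^2 has shape L^2 M (L != M), so D-series; mu = 7 gives D_7.

Type D_7, Milnor number mu = 7.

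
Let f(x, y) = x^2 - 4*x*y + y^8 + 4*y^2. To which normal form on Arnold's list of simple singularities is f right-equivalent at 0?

The Hessian of f at 0 has rank 1. Corank 1: A-series; mu = 7 gives A_7.

A7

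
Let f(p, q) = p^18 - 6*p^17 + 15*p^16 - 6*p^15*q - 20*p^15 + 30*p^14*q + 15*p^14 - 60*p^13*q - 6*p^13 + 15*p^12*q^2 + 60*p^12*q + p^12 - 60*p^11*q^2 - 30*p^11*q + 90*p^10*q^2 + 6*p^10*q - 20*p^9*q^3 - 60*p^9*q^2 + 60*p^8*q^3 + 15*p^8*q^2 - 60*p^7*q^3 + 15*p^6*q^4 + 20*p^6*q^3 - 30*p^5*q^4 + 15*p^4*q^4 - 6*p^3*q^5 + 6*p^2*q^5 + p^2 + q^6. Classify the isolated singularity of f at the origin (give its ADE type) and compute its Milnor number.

Type A_5, Milnor number mu = 5.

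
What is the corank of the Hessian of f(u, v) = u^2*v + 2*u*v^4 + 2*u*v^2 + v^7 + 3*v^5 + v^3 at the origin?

Hessian at 0 has rank 0.

2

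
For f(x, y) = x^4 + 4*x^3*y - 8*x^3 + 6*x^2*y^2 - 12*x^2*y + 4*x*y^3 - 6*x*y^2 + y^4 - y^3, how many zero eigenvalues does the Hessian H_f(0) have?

The Hessian at 0 is [[0, 0], [0, 0]] of rank 0; hence corank 2.

2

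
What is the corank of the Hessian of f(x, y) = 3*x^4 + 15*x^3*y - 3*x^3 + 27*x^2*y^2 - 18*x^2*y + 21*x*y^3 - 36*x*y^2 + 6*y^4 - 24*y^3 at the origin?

2

The Hessian at 0 is [[0, 0], [0, 0]] of rank 0; hence corank 2.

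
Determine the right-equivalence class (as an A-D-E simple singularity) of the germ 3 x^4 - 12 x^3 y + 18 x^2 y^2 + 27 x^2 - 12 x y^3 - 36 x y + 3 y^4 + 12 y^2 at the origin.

The Hessian of f at 0 has rank 1. Corank 1: A-series; mu = 3 gives A_3.

A_{3}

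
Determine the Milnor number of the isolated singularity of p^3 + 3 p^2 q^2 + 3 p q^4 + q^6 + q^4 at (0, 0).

6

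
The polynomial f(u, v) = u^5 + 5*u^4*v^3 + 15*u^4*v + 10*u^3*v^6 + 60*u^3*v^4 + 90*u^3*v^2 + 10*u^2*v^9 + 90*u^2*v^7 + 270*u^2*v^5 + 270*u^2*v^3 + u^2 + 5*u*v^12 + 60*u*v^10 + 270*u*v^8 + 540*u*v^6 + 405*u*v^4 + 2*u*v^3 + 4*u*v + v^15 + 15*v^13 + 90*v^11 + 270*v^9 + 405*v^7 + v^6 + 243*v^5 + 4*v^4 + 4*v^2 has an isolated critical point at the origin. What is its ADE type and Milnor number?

The Hessian of f at 0 is [[2, 4], [4, 8]] with rank 1, so corank 1. A Groebner basis of the Jacobian ideal J(f) in C{u,v} is {u + v^3 + 2*v, u^2 - 4*v^2, u*v + 2*v^2}; counting standard monomials gives mu = 4. Corank 1: A-series; mu = 4 gives A_4.

Type A_{4}, Milnor number mu = 4.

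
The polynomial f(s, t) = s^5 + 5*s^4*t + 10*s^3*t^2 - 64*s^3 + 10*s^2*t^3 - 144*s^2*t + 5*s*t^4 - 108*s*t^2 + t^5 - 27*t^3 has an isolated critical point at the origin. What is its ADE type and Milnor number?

Type E8, Milnor number mu = 8.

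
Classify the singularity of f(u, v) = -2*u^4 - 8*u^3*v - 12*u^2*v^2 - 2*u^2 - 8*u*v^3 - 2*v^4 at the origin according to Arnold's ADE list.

A_{3}

The Hessian of f at 0 has rank 1. Corank 1: A-series; mu = 3 gives A_3.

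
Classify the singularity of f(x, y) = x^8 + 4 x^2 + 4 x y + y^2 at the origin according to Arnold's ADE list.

A_{7}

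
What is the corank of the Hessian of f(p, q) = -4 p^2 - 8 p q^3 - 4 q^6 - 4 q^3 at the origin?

1

Hessian at 0 has rank 1.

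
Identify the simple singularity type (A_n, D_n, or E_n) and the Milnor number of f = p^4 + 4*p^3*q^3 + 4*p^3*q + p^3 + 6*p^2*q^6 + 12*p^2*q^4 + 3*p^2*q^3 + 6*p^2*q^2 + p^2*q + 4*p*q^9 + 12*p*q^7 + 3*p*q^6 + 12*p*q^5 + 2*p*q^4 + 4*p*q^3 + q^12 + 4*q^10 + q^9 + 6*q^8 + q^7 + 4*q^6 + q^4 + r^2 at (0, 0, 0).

The Hessian of f at 0 has rank 1. Corank 2; j^3 = p^2*(p + q) has shape L^2 M (L != M), so D-series; mu = 5 gives D_5.

Type D_5, Milnor number mu = 5.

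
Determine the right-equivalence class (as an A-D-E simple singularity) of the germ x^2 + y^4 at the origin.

The Hessian of f at 0 is [[2, 0], [0, 0]] with rank 1, so corank 1. A Groebner basis of the Jacobian ideal J(f) in C{x,y} is {y^3, x}; counting standard monomials gives mu = 3. Corank 1: A-series; mu = 3 gives A_3.

A_3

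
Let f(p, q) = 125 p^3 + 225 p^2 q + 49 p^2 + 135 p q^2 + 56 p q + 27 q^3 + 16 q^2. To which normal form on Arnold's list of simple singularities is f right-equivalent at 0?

A2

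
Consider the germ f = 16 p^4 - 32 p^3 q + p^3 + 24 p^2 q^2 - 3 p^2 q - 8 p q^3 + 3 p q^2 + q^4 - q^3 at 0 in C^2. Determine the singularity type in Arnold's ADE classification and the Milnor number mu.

Type E_6, Milnor number mu = 6.

The Hessian of f at 0 has rank 0. Corank 2; j^3 = (p - q)^3 is a perfect cube, so E-series; the 4-jet and mu = 6 give E_6.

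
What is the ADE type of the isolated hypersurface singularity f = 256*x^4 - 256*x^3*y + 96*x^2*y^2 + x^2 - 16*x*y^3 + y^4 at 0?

The Hessian of f at 0 has rank 1. Corank 1: A-series; mu = 3 gives A_3.

A_{3}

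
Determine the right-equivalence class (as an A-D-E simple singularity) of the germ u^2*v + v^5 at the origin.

D6

The Hessian of f at 0 has rank 0. Corank 2; j^3 = u^2*v has shape L^2 M (L != M), so D-series; mu = 6 gives D_6.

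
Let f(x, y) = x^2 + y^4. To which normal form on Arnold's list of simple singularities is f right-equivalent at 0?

A3

The Hessian of f at 0 has rank 1. Corank 1: A-series; mu = 3 gives A_3.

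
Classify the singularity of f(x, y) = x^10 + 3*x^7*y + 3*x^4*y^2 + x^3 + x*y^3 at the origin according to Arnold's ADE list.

E7

The Hessian of f at 0 is [[0, 0], [0, 0]] with rank 0, so corank 2. A Groebner basis of the Jacobian ideal J(f) in C{x,y} is {x^3, x*y^2, 3*x^2 + y^3}; counting standard monomials gives mu = 7. Corank 2; j^3 = x^3 is a perfect cube, so E-series; the 4-jet and mu = 7 give E_7.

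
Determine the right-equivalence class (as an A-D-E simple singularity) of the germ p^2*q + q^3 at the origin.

D_{4}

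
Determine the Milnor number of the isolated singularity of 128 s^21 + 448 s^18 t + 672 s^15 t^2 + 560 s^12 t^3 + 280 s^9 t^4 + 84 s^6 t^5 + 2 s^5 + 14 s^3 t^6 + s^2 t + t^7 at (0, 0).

8

The Hessian of f at 0 has rank 0. Corank 2; j^3 = s^2*t has shape L^2 M (L != M), so D-series; mu = 8 gives D_8.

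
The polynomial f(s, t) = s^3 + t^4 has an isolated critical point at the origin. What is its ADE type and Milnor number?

Type E_{6}, Milnor number mu = 6.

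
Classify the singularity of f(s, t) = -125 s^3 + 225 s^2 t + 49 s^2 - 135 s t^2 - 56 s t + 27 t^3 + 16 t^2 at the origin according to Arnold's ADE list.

A2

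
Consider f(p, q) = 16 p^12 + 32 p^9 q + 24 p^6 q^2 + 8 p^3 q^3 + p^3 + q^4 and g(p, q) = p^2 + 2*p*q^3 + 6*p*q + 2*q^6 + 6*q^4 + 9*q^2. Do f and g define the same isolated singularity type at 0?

No.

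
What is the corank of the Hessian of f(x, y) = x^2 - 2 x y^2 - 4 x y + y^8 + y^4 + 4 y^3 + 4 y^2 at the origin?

1

Hessian at 0 has rank 1.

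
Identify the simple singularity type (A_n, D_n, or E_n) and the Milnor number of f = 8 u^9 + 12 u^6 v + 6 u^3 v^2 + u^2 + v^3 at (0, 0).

The Hessian of f at 0 is [[2, 0], [0, 0]] with rank 1, so corank 1. A Groebner basis of the Jacobian ideal J(f) in C{u,v} is {v^2, u}; counting standard monomials gives mu = 2. Corank 1: A-series; mu = 2 gives A_2.

Type A_2, Milnor number mu = 2.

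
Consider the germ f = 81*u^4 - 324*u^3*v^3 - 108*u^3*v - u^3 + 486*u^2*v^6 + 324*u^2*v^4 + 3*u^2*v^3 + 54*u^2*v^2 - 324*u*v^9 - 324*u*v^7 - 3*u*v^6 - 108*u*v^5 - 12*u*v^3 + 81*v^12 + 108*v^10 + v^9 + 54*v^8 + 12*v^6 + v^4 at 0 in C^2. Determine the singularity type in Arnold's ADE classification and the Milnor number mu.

Type E6, Milnor number mu = 6.

The Hessian of f at 0 has rank 0. Corank 2; j^3 = -u^3 is a perfect cube, so E-series; the 4-jet and mu = 6 give E_6.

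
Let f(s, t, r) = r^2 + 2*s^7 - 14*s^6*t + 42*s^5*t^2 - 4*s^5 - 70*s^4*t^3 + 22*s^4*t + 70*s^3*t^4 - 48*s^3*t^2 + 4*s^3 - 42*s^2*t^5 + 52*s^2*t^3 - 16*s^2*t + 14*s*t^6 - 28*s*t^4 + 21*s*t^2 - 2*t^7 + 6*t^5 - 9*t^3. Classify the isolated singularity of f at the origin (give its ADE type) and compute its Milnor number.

The Hessian of f at 0 has rank 1. Corank 2; j^3 = (s - t)*(2*s - 3*t)^2 has shape L^2 M (L != M), so D-series; mu = 8 gives D_8.

Type D_{8}, Milnor number mu = 8.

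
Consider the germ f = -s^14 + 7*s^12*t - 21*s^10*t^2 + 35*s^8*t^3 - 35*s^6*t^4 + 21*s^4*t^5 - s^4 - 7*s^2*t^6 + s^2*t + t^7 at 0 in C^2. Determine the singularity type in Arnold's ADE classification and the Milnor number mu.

Type D8, Milnor number mu = 8.

The Hessian of f at 0 is [[0, 0], [0, 0]] with rank 0, so corank 2. A Groebner basis of the Jacobian ideal J(f) in C{s,t} is {s^2/7 + t^6, s^3, s*t}; counting standard monomials gives mu = 8. Corank 2; j^3 = s^2*t has shape L^2 M (L != M), so D-series; mu = 8 gives D_8.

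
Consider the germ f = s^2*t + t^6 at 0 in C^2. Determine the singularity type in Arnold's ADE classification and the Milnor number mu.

Type D7, Milnor number mu = 7.

The Hessian of f at 0 has rank 0. Corank 2; j^3 = s^2*t has shape L^2 M (L != M), so D-series; mu = 7 gives D_7.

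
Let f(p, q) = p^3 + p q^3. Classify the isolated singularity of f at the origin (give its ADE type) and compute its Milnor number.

Type E_7, Milnor number mu = 7.

The Hessian of f at 0 has rank 0. Corank 2; j^3 = p^3 is a perfect cube, so E-series; the 4-jet and mu = 7 give E_7.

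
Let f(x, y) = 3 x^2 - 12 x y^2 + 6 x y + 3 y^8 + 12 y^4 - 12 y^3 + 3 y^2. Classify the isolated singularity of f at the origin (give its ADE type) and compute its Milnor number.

Type A_7, Milnor number mu = 7.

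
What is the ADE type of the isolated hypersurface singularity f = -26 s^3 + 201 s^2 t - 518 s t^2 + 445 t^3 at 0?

D_{4}

The Hessian of f at 0 has rank 0. Corank 2; j^3 = -(2*s - 5*t)*(13*s^2 - 68*s*t + 89*t^2) splits into three distinct lines over C (the quadratic factor has nonzero discriminant), so D_4.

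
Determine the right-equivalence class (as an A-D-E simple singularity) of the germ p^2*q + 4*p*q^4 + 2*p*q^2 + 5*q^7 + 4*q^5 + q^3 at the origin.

The Hessian of f at 0 has rank 0. Corank 2; j^3 = q*(p + q)^2 has shape L^2 M (L != M), so D-series; mu = 8 gives D_8.

D_{8}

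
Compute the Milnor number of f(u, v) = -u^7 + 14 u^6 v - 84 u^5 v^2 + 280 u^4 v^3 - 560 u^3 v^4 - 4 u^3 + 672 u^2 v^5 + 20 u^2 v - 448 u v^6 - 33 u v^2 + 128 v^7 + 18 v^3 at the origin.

The Hessian of f at 0 has rank 0. Corank 2; j^3 = -(u - 2*v)*(2*u - 3*v)^2 has shape L^2 M (L != M), so D-series; mu = 8 gives D_8.

8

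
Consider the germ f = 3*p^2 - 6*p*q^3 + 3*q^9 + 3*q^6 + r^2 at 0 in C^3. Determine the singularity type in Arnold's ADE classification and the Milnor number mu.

Type A_8, Milnor number mu = 8.

The Hessian of f at 0 is [[6, 0, 0], [0, 0, 0], [0, 0, 2]] with rank 2, so corank 1. A Groebner basis of the Jacobian ideal J(f) in C{p,q,r} is {p^2*q^2, p^3, -p + q^3, r}; counting standard monomials gives mu = 8. Corank 1: A-series; mu = 8 gives A_8.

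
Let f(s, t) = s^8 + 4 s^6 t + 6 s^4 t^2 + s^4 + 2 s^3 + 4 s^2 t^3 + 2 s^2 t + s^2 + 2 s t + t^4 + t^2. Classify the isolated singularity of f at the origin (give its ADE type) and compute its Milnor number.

The Hessian of f at 0 is [[2, 2], [2, 2]] with rank 1, so corank 1. A Groebner basis of the Jacobian ideal J(f) in C{s,t} is {s^2 + s + t, s*t - s - t, s + t^2 + t}; counting standard monomials gives mu = 3. Corank 1: A-series; mu = 3 gives A_3.

Type A_3, Milnor number mu = 3.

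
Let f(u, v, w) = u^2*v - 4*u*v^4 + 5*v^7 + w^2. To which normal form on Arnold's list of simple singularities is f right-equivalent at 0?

The Hessian of f at 0 has rank 1. Corank 2; j^3 = u^2*v has shape L^2 M (L != M), so D-series; mu = 8 gives D_8.

D_{8}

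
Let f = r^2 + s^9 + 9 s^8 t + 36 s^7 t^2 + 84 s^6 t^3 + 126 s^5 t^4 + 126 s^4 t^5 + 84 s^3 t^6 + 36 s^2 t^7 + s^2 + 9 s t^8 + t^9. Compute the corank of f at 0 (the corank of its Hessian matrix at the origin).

1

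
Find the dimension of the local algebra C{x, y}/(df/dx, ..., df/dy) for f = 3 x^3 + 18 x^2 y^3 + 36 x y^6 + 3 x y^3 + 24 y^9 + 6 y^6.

The Hessian of f at 0 has rank 0. Corank 2; j^3 = 3*x^3 is a perfect cube, so E-series; the 4-jet and mu = 7 give E_7.

7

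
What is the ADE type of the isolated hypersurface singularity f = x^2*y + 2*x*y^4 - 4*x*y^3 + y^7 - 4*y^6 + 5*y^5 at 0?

The Hessian of f at 0 has rank 0. Corank 2; j^3 = x^2*y has shape L^2 M (L != M), so D-series; mu = 6 gives D_6.

D_{6}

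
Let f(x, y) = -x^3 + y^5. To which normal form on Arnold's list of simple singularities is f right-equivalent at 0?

E_8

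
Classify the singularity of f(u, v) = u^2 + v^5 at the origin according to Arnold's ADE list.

A_4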